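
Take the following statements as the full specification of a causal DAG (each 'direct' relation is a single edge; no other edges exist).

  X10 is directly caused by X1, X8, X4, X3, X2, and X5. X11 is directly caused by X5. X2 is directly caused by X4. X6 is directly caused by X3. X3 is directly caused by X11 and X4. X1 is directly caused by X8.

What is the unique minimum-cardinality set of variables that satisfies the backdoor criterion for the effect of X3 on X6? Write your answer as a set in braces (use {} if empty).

Variables eligible for adjustment (non-descendants of X3, excluding X3 and X6): {X1, X11, X2, X4, X5, X8}.
Backdoor paths from X3 to X6:
  (none)
With no backdoor paths the empty set already satisfies the criterion, and it is trivially minimal.

{}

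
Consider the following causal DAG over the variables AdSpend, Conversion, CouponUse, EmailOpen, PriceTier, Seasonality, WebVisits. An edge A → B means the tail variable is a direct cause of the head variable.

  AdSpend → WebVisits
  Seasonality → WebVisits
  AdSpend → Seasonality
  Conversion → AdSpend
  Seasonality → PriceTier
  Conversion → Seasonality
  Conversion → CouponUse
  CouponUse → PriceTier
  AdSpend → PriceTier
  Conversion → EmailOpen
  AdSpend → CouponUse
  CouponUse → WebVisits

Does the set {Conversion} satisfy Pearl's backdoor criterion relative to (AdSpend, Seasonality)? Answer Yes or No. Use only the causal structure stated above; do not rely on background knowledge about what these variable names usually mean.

Yes

Backdoor paths from AdSpend to Seasonality (paths whose first edge points into AdSpend):
  P1: AdSpend <- Conversion -> Seasonality
  P2: AdSpend <- Conversion -> CouponUse -> PriceTier <- Seasonality
  P3: AdSpend <- Conversion -> CouponUse -> WebVisits <- Seasonality
Condition 1 (no descendant of AdSpend in the set): holds — descendants of AdSpend are {CouponUse, PriceTier, Seasonality, WebVisits}; none are in {Conversion}.
Condition 2 (every backdoor path blocked by {Conversion}):
  P1: blocked at fork node Conversion ∈ conditioning set.
  P2: blocked at fork node Conversion ∈ conditioning set.
  P3: blocked at fork node Conversion ∈ conditioning set.
{Conversion} satisfies the backdoor criterion.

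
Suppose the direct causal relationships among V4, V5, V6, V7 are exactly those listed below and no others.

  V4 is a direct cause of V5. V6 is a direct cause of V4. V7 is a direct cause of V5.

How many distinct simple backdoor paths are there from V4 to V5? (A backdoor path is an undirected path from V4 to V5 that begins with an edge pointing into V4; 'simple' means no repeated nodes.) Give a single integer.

0

A backdoor path from V4 to V5 is any simple undirected path whose first edge points into V4 (i.e. leaves V4 via a parent).
Parents of V4: {V6}.
No simple path from any parent of V4 reaches V5 without revisiting V4, so there are no backdoor paths.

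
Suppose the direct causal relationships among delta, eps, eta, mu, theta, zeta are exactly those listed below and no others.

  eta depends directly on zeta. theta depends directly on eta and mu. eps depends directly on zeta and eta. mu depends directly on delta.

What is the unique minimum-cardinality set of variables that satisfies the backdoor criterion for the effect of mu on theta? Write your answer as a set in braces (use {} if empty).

{}

Variables eligible for adjustment (non-descendants of mu, excluding mu and theta): {delta, eps, eta, zeta}.
Backdoor paths from mu to theta:
  (none)
With no backdoor paths the empty set already satisfies the criterion, and it is trivially minimal.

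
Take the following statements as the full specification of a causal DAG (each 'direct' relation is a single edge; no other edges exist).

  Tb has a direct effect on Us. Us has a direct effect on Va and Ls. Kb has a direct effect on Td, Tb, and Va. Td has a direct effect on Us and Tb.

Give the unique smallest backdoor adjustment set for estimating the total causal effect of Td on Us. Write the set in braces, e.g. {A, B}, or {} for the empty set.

Variables eligible for adjustment (non-descendants of Td, excluding Td and Us): {Kb}.
Backdoor paths from Td to Us:
  P1: Td <- Kb -> Tb -> Us
  P2: Td <- Kb -> Va <- Us
The empty set is not sufficient: P1 (Td <- Kb -> Tb -> Us) has no collider blocking it and no conditioned non-collider, so it is open.
Try {Kb}:
  P1: blocked at fork node Kb ∈ conditioning set.
  P2: blocked at fork node Kb ∈ conditioning set.
{Kb} contains no descendant of Td and blocks every backdoor path.
{Kb} is the unique smallest valid adjustment set.

{Kb}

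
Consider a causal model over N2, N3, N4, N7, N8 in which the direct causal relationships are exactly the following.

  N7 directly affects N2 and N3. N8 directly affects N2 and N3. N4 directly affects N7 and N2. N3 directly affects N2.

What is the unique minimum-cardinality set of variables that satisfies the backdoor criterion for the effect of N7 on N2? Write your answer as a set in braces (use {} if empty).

{N4}

Variables eligible for adjustment (non-descendants of N7, excluding N7 and N2): {N4, N8}.
Backdoor paths from N7 to N2:
  P1: N7 <- N4 -> N2
The empty set is not sufficient: P1 (N7 <- N4 -> N2) has no collider blocking it and no conditioned non-collider, so it is open.
Try {N4}:
  P1: blocked at fork node N4 ∈ conditioning set.
{N4} contains no descendant of N7 and blocks every backdoor path.
No other singleton works — e.g. {N8} leaves P1 open — so {N4} is the unique smallest valid adjustment set.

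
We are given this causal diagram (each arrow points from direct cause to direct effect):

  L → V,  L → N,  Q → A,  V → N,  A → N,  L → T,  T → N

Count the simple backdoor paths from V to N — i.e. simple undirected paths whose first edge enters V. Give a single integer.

2

A backdoor path from V to N is any simple undirected path whose first edge points into V (i.e. leaves V via a parent).
Parents of V: {L}.
Enumerating:
  P1: V <- L -> T -> N
  P2: V <- L -> N
That exhausts the simple backdoor paths. Count: 2.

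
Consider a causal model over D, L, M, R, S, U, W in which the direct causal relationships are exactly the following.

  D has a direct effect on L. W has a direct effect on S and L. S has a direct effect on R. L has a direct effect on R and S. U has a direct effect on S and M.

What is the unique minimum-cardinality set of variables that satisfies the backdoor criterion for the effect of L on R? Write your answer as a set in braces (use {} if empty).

Variables eligible for adjustment (non-descendants of L, excluding L and R): {D, M, U, W}.
Backdoor paths from L to R:
  P1: L <- W -> S -> R
The empty set is not sufficient: P1 (L <- W -> S -> R) has no collider blocking it and no conditioned non-collider, so it is open.
Try {W}:
  P1: blocked at fork node W ∈ conditioning set.
{W} contains no descendant of L and blocks every backdoor path.
No other singleton works — e.g. {U} leaves P1 open — so {W} is the unique smallest valid adjustment set.

{W}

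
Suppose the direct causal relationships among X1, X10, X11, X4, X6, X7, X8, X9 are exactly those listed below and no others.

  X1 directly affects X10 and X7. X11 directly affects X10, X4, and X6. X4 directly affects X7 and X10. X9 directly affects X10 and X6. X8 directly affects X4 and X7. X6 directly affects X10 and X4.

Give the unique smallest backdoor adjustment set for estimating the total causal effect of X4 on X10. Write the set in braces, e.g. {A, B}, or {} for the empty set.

{X11, X6}

Variables eligible for adjustment (non-descendants of X4, excluding X4 and X10): {X1, X11, X6, X8, X9}.
Backdoor paths from X4 to X10:
  P1: X4 <- X8 -> X7 <- X1 -> X10
  P2: X4 <- X11 -> X6 <- X9 -> X10
  P3: X4 <- X11 -> X6 -> X10
  P4: X4 <- X11 -> X10
  P5: X4 <- X6 <- X9 -> X10
  P6: X4 <- X6 <- X11 -> X10
  P7: X4 <- X6 -> X10
The empty set is not sufficient: P3 (X4 <- X11 -> X6 -> X10) has no collider blocking it and no conditioned non-collider, so it is open.
Try {X11, X6}:
  P1: blocked at collider X7 (neither it nor any descendant is in the conditioning set).
  P2: blocked at fork node X11 ∈ conditioning set.
  P3: blocked at fork node X11 ∈ conditioning set.
  P4: blocked at fork node X11 ∈ conditioning set.
  P5: blocked at chain node X6 ∈ conditioning set.
  P6: blocked at chain node X6 ∈ conditioning set.
  P7: blocked at fork node X6 ∈ conditioning set.
{X11, X6} contains no descendant of X4 and blocks every backdoor path.
Every element of {X11, X6} is needed (dropping X11 leaves P2 open; dropping X6 leaves P5 open), so no proper subset is valid.
Among all size-2 subsets of the eligible variables, only {X11, X6} blocks every backdoor path, so it is the unique smallest valid adjustment set.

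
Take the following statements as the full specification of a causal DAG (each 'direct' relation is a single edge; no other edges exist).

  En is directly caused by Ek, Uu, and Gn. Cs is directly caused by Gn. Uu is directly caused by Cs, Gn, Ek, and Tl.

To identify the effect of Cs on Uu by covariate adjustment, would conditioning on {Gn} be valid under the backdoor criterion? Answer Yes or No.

Backdoor paths from Cs to Uu (paths whose first edge points into Cs):
  P1: Cs <- Gn -> Uu
  P2: Cs <- Gn -> En <- Ek -> Uu
  P3: Cs <- Gn -> En <- Uu
Condition 1 (no descendant of Cs in the set): holds — descendants of Cs are {En, Uu}; none are in {Gn}.
Condition 2 (every backdoor path blocked by {Gn}):
  P1: blocked at fork node Gn ∈ conditioning set.
  P2: blocked at fork node Gn ∈ conditioning set.
  P3: blocked at fork node Gn ∈ conditioning set.
{Gn} satisfies the backdoor criterion.

Yes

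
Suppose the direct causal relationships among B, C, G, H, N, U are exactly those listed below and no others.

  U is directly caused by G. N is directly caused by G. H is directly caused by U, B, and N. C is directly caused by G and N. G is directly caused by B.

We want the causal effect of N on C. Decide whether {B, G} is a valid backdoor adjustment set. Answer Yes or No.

Backdoor paths from N to C (paths whose first edge points into N):
  P1: N <- G -> C
Condition 1 (no descendant of N in the set): holds — descendants of N are {C, H}; none are in {B, G}.
Condition 2 (every backdoor path blocked by {B, G}):
  P1: blocked at fork node G ∈ conditioning set.
{B, G} satisfies the backdoor criterion.

Yes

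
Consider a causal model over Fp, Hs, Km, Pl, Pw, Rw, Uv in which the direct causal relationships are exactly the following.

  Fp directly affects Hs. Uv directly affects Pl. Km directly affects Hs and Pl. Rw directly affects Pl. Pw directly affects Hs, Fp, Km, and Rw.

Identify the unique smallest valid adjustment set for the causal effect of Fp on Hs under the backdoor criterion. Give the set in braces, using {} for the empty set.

Variables eligible for adjustment (non-descendants of Fp, excluding Fp and Hs): {Km, Pl, Pw, Rw, Uv}.
Backdoor paths from Fp to Hs:
  P1: Fp <- Pw -> Rw -> Pl <- Km -> Hs
  P2: Fp <- Pw -> Km -> Hs
  P3: Fp <- Pw -> Hs
The empty set is not sufficient: P2 (Fp <- Pw -> Km -> Hs) has no collider blocking it and no conditioned non-collider, so it is open.
Try {Pw}:
  P1: blocked at fork node Pw ∈ conditioning set.
  P2: blocked at fork node Pw ∈ conditioning set.
  P3: blocked at fork node Pw ∈ conditioning set.
{Pw} contains no descendant of Fp and blocks every backdoor path.
No other singleton works — e.g. {Rw} leaves P2 open — so {Pw} is the unique smallest valid adjustment set.

{Pw}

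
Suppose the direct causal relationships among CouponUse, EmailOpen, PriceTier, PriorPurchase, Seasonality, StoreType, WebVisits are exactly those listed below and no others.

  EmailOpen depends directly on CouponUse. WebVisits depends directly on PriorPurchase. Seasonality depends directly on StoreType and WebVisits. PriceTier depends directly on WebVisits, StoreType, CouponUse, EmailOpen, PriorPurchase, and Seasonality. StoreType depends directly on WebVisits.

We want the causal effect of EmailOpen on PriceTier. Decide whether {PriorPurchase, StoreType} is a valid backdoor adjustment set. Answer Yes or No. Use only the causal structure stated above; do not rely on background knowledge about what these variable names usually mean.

Backdoor paths from EmailOpen to PriceTier (paths whose first edge points into EmailOpen):
  P1: EmailOpen <- CouponUse -> PriceTier
Condition 1 (no descendant of EmailOpen in the set): holds — descendants of EmailOpen are {PriceTier}; none are in {PriorPurchase, StoreType}.
Condition 2 (every backdoor path blocked by {PriorPurchase, StoreType}):
  P1: open — no interior node is in the conditioning set.
{PriorPurchase, StoreType} does not satisfy the backdoor criterion.

No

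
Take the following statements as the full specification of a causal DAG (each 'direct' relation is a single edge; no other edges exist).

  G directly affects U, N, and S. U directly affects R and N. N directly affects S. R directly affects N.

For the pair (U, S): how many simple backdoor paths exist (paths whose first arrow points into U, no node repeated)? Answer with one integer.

2

A backdoor path from U to S is any simple undirected path whose first edge points into U (i.e. leaves U via a parent).
Parents of U: {G}.
Enumerating:
  P1: U <- G -> N -> S
  P2: U <- G -> S
That exhausts the simple backdoor paths. Count: 2.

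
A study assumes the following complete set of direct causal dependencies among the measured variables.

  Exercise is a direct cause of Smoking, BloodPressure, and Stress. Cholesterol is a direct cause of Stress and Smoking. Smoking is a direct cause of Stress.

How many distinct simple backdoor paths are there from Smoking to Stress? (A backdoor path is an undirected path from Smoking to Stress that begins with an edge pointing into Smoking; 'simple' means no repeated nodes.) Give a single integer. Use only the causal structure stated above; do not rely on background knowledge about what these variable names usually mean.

2

A backdoor path from Smoking to Stress is any simple undirected path whose first edge points into Smoking (i.e. leaves Smoking via a parent).
Parents of Smoking: {Cholesterol, Exercise}.
Enumerating:
  P1: Smoking <- Exercise -> Stress
  P2: Smoking <- Cholesterol -> Stress
That exhausts the simple backdoor paths. Count: 2.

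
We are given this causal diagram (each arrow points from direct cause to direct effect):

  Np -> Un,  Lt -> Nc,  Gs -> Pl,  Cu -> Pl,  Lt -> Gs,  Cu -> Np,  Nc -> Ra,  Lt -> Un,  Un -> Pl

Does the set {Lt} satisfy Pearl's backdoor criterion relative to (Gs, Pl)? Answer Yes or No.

Backdoor paths from Gs to Pl (paths whose first edge points into Gs):
  P1: Gs <- Lt -> Un <- Np <- Cu -> Pl
  P2: Gs <- Lt -> Un -> Pl
Condition 1 (no descendant of Gs in the set): holds — descendants of Gs are {Pl}; none are in {Lt}.
Condition 2 (every backdoor path blocked by {Lt}):
  P1: blocked at fork node Lt ∈ conditioning set.
  P2: blocked at fork node Lt ∈ conditioning set.
{Lt} satisfies the backdoor criterion.

Yes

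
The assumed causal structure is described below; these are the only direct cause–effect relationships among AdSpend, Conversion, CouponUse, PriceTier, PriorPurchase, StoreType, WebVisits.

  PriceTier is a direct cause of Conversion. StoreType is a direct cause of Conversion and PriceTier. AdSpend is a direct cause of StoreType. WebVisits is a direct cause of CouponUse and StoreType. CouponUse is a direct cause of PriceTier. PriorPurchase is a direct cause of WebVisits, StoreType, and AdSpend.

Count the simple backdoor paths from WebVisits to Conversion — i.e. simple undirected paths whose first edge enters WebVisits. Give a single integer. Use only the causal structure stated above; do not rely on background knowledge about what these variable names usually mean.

4

A backdoor path from WebVisits to Conversion is any simple undirected path whose first edge points into WebVisits (i.e. leaves WebVisits via a parent).
Parents of WebVisits: {PriorPurchase}.
Enumerating:
  P1: WebVisits <- PriorPurchase -> AdSpend -> StoreType -> PriceTier -> Conversion
  P2: WebVisits <- PriorPurchase -> AdSpend -> StoreType -> Conversion
  P3: WebVisits <- PriorPurchase -> StoreType -> PriceTier -> Conversion
  P4: WebVisits <- PriorPurchase -> StoreType -> Conversion
That exhausts the simple backdoor paths. Count: 4.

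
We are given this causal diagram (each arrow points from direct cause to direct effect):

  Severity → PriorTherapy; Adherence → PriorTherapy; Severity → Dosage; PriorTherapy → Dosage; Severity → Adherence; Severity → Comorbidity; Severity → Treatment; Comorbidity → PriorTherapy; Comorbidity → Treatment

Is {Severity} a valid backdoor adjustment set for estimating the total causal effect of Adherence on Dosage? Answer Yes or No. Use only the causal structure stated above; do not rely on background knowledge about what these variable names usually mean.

Backdoor paths from Adherence to Dosage (paths whose first edge points into Adherence):
  P1: Adherence <- Severity -> Comorbidity -> PriorTherapy -> Dosage
  P2: Adherence <- Severity -> Treatment <- Comorbidity -> PriorTherapy -> Dosage
  P3: Adherence <- Severity -> PriorTherapy -> Dosage
  P4: Adherence <- Severity -> Dosage
Condition 1 (no descendant of Adherence in the set): holds — descendants of Adherence are {Dosage, PriorTherapy}; none are in {Severity}.
Condition 2 (every backdoor path blocked by {Severity}):
  P1: blocked at fork node Severity ∈ conditioning set.
  P2: blocked at fork node Severity ∈ conditioning set.
  P3: blocked at fork node Severity ∈ conditioning set.
  P4: blocked at fork node Severity ∈ conditioning set.
{Severity} satisfies the backdoor criterion.

Yes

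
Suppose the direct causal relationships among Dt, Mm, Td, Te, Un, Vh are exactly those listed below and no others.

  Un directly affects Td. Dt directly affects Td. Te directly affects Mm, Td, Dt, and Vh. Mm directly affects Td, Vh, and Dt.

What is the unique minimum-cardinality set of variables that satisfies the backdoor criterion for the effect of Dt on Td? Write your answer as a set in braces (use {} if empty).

Variables eligible for adjustment (non-descendants of Dt, excluding Dt and Td): {Mm, Te, Un, Vh}.
Backdoor paths from Dt to Td:
  P1: Dt <- Te -> Mm -> Td
  P2: Dt <- Te -> Vh <- Mm -> Td
  P3: Dt <- Te -> Td
  P4: Dt <- Mm <- Te -> Td
  P5: Dt <- Mm -> Vh <- Te -> Td
  P6: Dt <- Mm -> Td
The empty set is not sufficient: P1 (Dt <- Te -> Mm -> Td) has no collider blocking it and no conditioned non-collider, so it is open.
Try {Mm, Te}:
  P1: blocked at fork node Te ∈ conditioning set.
  P2: blocked at fork node Te ∈ conditioning set.
  P3: blocked at fork node Te ∈ conditioning set.
  P4: blocked at chain node Mm ∈ conditioning set.
  P5: blocked at fork node Mm ∈ conditioning set.
  P6: blocked at fork node Mm ∈ conditioning set.
{Mm, Te} contains no descendant of Dt and blocks every backdoor path.
Every element of {Mm, Te} is needed (dropping Mm leaves P6 open; dropping Te leaves P3 open), so no proper subset is valid.
Among all size-2 subsets of the eligible variables, only {Mm, Te} blocks every backdoor path, so it is the unique smallest valid adjustment set.

{Mm, Te}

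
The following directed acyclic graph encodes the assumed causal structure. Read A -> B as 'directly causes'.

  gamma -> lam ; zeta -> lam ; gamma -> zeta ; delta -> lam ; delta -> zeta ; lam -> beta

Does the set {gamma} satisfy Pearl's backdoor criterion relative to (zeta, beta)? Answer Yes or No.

No

Backdoor paths from zeta to beta (paths whose first edge points into zeta):
  P1: zeta <- delta -> lam -> beta
  P2: zeta <- gamma -> lam -> beta
Condition 1 (no descendant of zeta in the set): holds — descendants of zeta are {beta, lam}; none are in {gamma}.
Condition 2 (every backdoor path blocked by {gamma}):
  P1: open — no interior node is in the conditioning set.
  P2: blocked at fork node gamma ∈ conditioning set.
{gamma} does not satisfy the backdoor criterion.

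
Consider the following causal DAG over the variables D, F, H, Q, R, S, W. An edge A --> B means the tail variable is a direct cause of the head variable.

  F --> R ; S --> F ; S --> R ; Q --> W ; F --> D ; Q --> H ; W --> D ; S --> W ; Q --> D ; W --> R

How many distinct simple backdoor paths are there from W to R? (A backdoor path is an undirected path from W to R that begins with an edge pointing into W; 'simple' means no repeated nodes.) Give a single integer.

A backdoor path from W to R is any simple undirected path whose first edge points into W (i.e. leaves W via a parent).
Parents of W: {Q, S}.
Enumerating:
  P1: W <- Q -> D <- F <- S -> R
  P2: W <- Q -> D <- F -> R
  P3: W <- S -> F -> R
  P4: W <- S -> R
That exhausts the simple backdoor paths. Count: 4.

4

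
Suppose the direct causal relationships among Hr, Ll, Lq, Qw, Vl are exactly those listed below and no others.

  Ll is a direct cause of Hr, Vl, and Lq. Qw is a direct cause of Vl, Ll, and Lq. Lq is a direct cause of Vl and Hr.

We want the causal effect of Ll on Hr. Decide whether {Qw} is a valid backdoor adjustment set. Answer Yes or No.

Yes

Backdoor paths from Ll to Hr (paths whose first edge points into Ll):
  P1: Ll <- Qw -> Lq -> Hr
  P2: Ll <- Qw -> Vl <- Lq -> Hr
Condition 1 (no descendant of Ll in the set): holds — descendants of Ll are {Hr, Lq, Vl}; none are in {Qw}.
Condition 2 (every backdoor path blocked by {Qw}):
  P1: blocked at fork node Qw ∈ conditioning set.
  P2: blocked at fork node Qw ∈ conditioning set.
{Qw} satisfies the backdoor criterion.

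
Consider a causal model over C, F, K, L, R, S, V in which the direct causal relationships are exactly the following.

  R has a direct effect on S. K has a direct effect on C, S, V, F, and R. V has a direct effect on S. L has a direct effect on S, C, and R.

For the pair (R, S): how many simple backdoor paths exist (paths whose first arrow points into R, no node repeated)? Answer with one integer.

6

A backdoor path from R to S is any simple undirected path whose first edge points into R (i.e. leaves R via a parent).
Parents of R: {K, L}.
Enumerating:
  P1: R <- K -> V -> S
  P2: R <- K -> C <- L -> S
  P3: R <- K -> S
  P4: R <- L -> C <- K -> V -> S
  P5: R <- L -> C <- K -> S
  P6: R <- L -> S
That exhausts the simple backdoor paths. Count: 6.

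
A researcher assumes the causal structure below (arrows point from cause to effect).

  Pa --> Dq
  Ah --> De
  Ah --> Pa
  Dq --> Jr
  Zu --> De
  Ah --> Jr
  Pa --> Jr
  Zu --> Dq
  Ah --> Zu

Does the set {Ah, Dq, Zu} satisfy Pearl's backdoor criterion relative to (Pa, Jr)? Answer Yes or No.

Backdoor paths from Pa to Jr (paths whose first edge points into Pa):
  P1: Pa <- Ah -> Zu -> Dq -> Jr
  P2: Pa <- Ah -> Jr
  P3: Pa <- Ah -> De <- Zu -> Dq -> Jr
Condition 1 (no descendant of Pa in the set): FAILS — Dq is a descendant of Pa.
Condition 2 (every backdoor path blocked by {Ah, Dq, Zu}):
  P1: blocked at fork node Ah ∈ conditioning set.
  P2: blocked at fork node Ah ∈ conditioning set.
  P3: blocked at fork node Ah ∈ conditioning set.
{Ah, Dq, Zu} does not satisfy the backdoor criterion.

No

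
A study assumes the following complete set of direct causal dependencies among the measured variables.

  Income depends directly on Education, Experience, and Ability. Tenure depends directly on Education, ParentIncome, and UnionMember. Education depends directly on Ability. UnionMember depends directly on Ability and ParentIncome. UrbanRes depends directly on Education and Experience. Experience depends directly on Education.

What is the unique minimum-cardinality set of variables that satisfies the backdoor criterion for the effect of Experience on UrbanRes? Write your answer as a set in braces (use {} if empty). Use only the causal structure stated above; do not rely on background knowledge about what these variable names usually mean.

{Education}

Variables eligible for adjustment (non-descendants of Experience, excluding Experience and UrbanRes): {Ability, Education, ParentIncome, Tenure, UnionMember}.
Backdoor paths from Experience to UrbanRes:
  P1: Experience <- Education -> UrbanRes
The empty set is not sufficient: P1 (Experience <- Education -> UrbanRes) has no collider blocking it and no conditioned non-collider, so it is open.
Try {Education}:
  P1: blocked at fork node Education ∈ conditioning set.
{Education} contains no descendant of Experience and blocks every backdoor path.
No other singleton works — e.g. {Ability} leaves P1 open — so {Education} is the unique smallest valid adjustment set.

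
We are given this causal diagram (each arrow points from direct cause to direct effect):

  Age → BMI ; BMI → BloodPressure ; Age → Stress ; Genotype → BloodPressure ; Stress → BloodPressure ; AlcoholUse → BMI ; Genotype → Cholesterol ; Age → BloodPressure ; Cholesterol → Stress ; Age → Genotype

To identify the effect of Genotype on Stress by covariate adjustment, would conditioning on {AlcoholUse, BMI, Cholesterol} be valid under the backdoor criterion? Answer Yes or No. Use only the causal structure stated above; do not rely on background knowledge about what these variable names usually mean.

No

Backdoor paths from Genotype to Stress (paths whose first edge points into Genotype):
  P1: Genotype <- Age -> Stress
  P2: Genotype <- Age -> BMI -> BloodPressure <- Stress
  P3: Genotype <- Age -> BloodPressure <- Stress
Condition 1 (no descendant of Genotype in the set): FAILS — Cholesterol is a descendant of Genotype.
Condition 2 (every backdoor path blocked by {AlcoholUse, BMI, Cholesterol}):
  P1: open — no interior node is in the conditioning set.
  P2: blocked at chain node BMI ∈ conditioning set.
  P3: blocked at collider BloodPressure (neither it nor any descendant is in the conditioning set).
{AlcoholUse, BMI, Cholesterol} does not satisfy the backdoor criterion.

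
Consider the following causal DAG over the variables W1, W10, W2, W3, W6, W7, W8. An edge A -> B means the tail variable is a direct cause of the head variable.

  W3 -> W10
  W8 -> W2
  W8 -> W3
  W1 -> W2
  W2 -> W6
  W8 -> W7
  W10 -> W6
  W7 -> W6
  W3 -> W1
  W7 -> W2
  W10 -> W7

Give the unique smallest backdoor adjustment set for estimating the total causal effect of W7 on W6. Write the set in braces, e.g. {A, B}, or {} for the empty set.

Variables eligible for adjustment (non-descendants of W7, excluding W7 and W6): {W1, W10, W3, W8}.
Backdoor paths from W7 to W6:
  P1: W7 <- W8 -> W3 -> W10 -> W6
  P2: W7 <- W8 -> W3 -> W1 -> W2 -> W6
  P3: W7 <- W8 -> W2 <- W1 <- W3 -> W10 -> W6
  P4: W7 <- W8 -> W2 -> W6
  P5: W7 <- W10 <- W3 <- W8 -> W2 -> W6
  P6: W7 <- W10 <- W3 -> W1 -> W2 -> W6
  P7: W7 <- W10 -> W6
The empty set is not sufficient: P1 (W7 <- W8 -> W3 -> W10 -> W6) has no collider blocking it and no conditioned non-collider, so it is open.
Try {W10, W8}:
  P1: blocked at fork node W8 ∈ conditioning set.
  P2: blocked at fork node W8 ∈ conditioning set.
  P3: blocked at fork node W8 ∈ conditioning set.
  P4: blocked at fork node W8 ∈ conditioning set.
  P5: blocked at chain node W10 ∈ conditioning set.
  P6: blocked at chain node W10 ∈ conditioning set.
  P7: blocked at fork node W10 ∈ conditioning set.
{W10, W8} contains no descendant of W7 and blocks every backdoor path.
Every element of {W10, W8} is needed (dropping W10 leaves P6 open; dropping W8 leaves P2 open), so no proper subset is valid.
Among all size-2 subsets of the eligible variables, only {W10, W8} blocks every backdoor path, so it is the unique smallest valid adjustment set.

{W10, W8}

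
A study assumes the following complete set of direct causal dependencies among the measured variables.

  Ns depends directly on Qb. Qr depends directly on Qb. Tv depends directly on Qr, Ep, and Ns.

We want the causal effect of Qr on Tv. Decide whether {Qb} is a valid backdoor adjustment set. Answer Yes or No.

Yes

Backdoor paths from Qr to Tv (paths whose first edge points into Qr):
  P1: Qr <- Qb -> Ns -> Tv
Condition 1 (no descendant of Qr in the set): holds — descendants of Qr are {Tv}; none are in {Qb}.
Condition 2 (every backdoor path blocked by {Qb}):
  P1: blocked at fork node Qb ∈ conditioning set.
{Qb} satisfies the backdoor criterion.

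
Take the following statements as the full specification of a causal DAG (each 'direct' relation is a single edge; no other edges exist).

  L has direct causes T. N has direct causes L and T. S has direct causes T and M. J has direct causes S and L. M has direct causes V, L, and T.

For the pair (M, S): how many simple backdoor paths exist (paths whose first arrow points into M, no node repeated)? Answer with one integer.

A backdoor path from M to S is any simple undirected path whose first edge points into M (i.e. leaves M via a parent).
Parents of M: {L, T, V}.
Enumerating:
  P1: M <- T -> L -> J <- S
  P2: M <- T -> S
  P3: M <- T -> N <- L -> J <- S
  P4: M <- L <- T -> S
  P5: M <- L -> J <- S
  P6: M <- L -> N <- T -> S
That exhausts the simple backdoor paths. Count: 6.

6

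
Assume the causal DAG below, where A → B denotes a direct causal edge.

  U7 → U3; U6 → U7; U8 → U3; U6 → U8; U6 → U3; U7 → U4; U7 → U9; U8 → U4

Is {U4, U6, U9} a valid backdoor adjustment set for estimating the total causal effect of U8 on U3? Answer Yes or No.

Backdoor paths from U8 to U3 (paths whose first edge points into U8):
  P1: U8 <- U6 -> U7 -> U3
  P2: U8 <- U6 -> U3
Condition 1 (no descendant of U8 in the set): FAILS — U4 is a descendant of U8.
Condition 2 (every backdoor path blocked by {U4, U6, U9}):
  P1: blocked at fork node U6 ∈ conditioning set.
  P2: blocked at fork node U6 ∈ conditioning set.
{U4, U6, U9} does not satisfy the backdoor criterion.

No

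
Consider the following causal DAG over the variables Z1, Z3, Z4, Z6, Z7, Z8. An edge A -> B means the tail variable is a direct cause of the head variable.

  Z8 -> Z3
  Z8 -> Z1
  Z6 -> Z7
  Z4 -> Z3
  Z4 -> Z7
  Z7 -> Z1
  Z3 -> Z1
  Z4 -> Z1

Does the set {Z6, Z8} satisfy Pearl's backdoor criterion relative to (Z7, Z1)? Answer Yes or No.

No

Backdoor paths from Z7 to Z1 (paths whose first edge points into Z7):
  P1: Z7 <- Z4 -> Z3 <- Z8 -> Z1
  P2: Z7 <- Z4 -> Z3 -> Z1
  P3: Z7 <- Z4 -> Z1
Condition 1 (no descendant of Z7 in the set): holds — descendants of Z7 are {Z1}; none are in {Z6, Z8}.
Condition 2 (every backdoor path blocked by {Z6, Z8}):
  P1: blocked at collider Z3 (neither it nor any descendant is in the conditioning set).
  P2: open — no interior node is in the conditioning set.
  P3: open — no interior node is in the conditioning set.
{Z6, Z8} does not satisfy the backdoor criterion.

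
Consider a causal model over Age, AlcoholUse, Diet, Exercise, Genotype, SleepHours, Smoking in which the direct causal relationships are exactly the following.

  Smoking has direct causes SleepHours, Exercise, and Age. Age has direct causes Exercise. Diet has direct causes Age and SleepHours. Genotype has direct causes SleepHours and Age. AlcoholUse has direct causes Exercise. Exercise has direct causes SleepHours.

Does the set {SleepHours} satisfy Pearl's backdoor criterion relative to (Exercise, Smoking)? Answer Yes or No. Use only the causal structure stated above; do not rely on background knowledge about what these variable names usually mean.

Backdoor paths from Exercise to Smoking (paths whose first edge points into Exercise):
  P1: Exercise <- SleepHours -> Smoking
  P2: Exercise <- SleepHours -> Genotype <- Age -> Smoking
  P3: Exercise <- SleepHours -> Diet <- Age -> Smoking
Condition 1 (no descendant of Exercise in the set): holds — descendants of Exercise are {Age, AlcoholUse, Diet, Genotype, Smoking}; none are in {SleepHours}.
Condition 2 (every backdoor path blocked by {SleepHours}):
  P1: blocked at fork node SleepHours ∈ conditioning set.
  P2: blocked at fork node SleepHours ∈ conditioning set.
  P3: blocked at fork node SleepHours ∈ conditioning set.
{SleepHours} satisfies the backdoor criterion.

Yes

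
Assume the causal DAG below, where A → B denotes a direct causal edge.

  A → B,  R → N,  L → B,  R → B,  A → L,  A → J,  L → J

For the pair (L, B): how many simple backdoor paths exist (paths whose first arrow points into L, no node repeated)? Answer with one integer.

1

A backdoor path from L to B is any simple undirected path whose first edge points into L (i.e. leaves L via a parent).
Parents of L: {A}.
Enumerating:
  P1: L <- A -> B
That exhausts the simple backdoor paths. Count: 1.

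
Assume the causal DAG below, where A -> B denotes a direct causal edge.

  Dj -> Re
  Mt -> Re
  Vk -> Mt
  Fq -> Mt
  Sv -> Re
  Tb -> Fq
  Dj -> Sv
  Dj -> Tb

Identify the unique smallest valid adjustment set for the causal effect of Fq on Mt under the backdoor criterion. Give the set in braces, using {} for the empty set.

{}

Variables eligible for adjustment (non-descendants of Fq, excluding Fq and Mt): {Dj, Sv, Tb, Vk}.
Backdoor paths from Fq to Mt:
  P1: Fq <- Tb <- Dj -> Sv -> Re <- Mt
  P2: Fq <- Tb <- Dj -> Re <- Mt
Each backdoor path contains an unconditioned collider, so every path is already blocked with the empty conditioning set:
  P1: blocked at collider Re (neither it nor any descendant is in the conditioning set).
  P2: blocked at collider Re (neither it nor any descendant is in the conditioning set).
The empty set is therefore the unique smallest valid set.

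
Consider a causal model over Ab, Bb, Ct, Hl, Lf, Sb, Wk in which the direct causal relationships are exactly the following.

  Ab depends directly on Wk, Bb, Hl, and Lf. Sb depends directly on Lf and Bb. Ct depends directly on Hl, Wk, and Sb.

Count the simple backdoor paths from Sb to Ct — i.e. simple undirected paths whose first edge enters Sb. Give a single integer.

4

A backdoor path from Sb to Ct is any simple undirected path whose first edge points into Sb (i.e. leaves Sb via a parent).
Parents of Sb: {Bb, Lf}.
Enumerating:
  P1: Sb <- Bb -> Ab <- Wk -> Ct
  P2: Sb <- Bb -> Ab <- Hl -> Ct
  P3: Sb <- Lf -> Ab <- Wk -> Ct
  P4: Sb <- Lf -> Ab <- Hl -> Ct
That exhausts the simple backdoor paths. Count: 4.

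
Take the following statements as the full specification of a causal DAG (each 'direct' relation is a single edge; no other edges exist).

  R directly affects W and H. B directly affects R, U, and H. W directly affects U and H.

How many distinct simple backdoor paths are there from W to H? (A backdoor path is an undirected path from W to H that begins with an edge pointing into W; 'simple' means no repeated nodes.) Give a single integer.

2

A backdoor path from W to H is any simple undirected path whose first edge points into W (i.e. leaves W via a parent).
Parents of W: {R}.
Enumerating:
  P1: W <- R <- B -> H
  P2: W <- R -> H
That exhausts the simple backdoor paths. Count: 2.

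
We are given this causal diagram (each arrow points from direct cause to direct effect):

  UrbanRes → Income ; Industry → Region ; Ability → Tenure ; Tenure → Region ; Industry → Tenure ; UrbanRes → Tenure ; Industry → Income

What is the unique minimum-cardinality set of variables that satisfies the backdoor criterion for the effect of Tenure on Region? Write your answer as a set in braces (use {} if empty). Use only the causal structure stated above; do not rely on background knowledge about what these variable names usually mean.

Variables eligible for adjustment (non-descendants of Tenure, excluding Tenure and Region): {Ability, Income, Industry, UrbanRes}.
Backdoor paths from Tenure to Region:
  P1: Tenure <- Industry -> Region
  P2: Tenure <- UrbanRes -> Income <- Industry -> Region
The empty set is not sufficient: P1 (Tenure <- Industry -> Region) has no collider blocking it and no conditioned non-collider, so it is open.
Try {Industry}:
  P1: blocked at fork node Industry ∈ conditioning set.
  P2: blocked at collider Income (neither it nor any descendant is in the conditioning set).
{Industry} contains no descendant of Tenure and blocks every backdoor path.
No other singleton works — e.g. {UrbanRes} leaves P1 open — so {Industry} is the unique smallest valid adjustment set.

{Industry}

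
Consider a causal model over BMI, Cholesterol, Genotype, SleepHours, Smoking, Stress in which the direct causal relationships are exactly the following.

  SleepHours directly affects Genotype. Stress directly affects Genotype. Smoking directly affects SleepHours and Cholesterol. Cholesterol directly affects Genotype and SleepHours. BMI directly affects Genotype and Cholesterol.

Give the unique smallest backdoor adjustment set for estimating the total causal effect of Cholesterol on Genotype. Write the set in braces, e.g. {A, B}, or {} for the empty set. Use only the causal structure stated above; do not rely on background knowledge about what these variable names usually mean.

{BMI, Smoking}

Variables eligible for adjustment (non-descendants of Cholesterol, excluding Cholesterol and Genotype): {BMI, Smoking, Stress}.
Backdoor paths from Cholesterol to Genotype:
  P1: Cholesterol <- Smoking -> SleepHours -> Genotype
  P2: Cholesterol <- BMI -> Genotype
The empty set is not sufficient: P1 (Cholesterol <- Smoking -> SleepHours -> Genotype) has no collider blocking it and no conditioned non-collider, so it is open.
Try {BMI, Smoking}:
  P1: blocked at fork node Smoking ∈ conditioning set.
  P2: blocked at fork node BMI ∈ conditioning set.
{BMI, Smoking} contains no descendant of Cholesterol and blocks every backdoor path.
Every element of {BMI, Smoking} is needed (dropping BMI leaves P2 open; dropping Smoking leaves P1 open), so no proper subset is valid.
Among all size-2 subsets of the eligible variables, only {BMI, Smoking} blocks every backdoor path, so it is the unique smallest valid adjustment set.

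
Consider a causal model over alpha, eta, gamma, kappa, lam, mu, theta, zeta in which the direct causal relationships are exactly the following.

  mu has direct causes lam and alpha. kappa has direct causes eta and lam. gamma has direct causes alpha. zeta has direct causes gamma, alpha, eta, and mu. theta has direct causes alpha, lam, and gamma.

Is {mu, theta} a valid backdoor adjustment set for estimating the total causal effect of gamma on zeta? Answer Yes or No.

No

Backdoor paths from gamma to zeta (paths whose first edge points into gamma):
  P1: gamma <- alpha -> mu <- lam -> kappa <- eta -> zeta
  P2: gamma <- alpha -> mu -> zeta
  P3: gamma <- alpha -> theta <- lam -> mu -> zeta
  P4: gamma <- alpha -> theta <- lam -> kappa <- eta -> zeta
  P5: gamma <- alpha -> zeta
Condition 1 (no descendant of gamma in the set): FAILS — theta is a descendant of gamma.
Condition 2 (every backdoor path blocked by {mu, theta}):
  P1: blocked at collider kappa (neither it nor any descendant is in the conditioning set).
  P2: blocked at chain node mu ∈ conditioning set.
  P3: blocked at chain node mu ∈ conditioning set.
  P4: blocked at collider kappa (neither it nor any descendant is in the conditioning set).
  P5: open — no interior node is in the conditioning set.
{mu, theta} does not satisfy the backdoor criterion.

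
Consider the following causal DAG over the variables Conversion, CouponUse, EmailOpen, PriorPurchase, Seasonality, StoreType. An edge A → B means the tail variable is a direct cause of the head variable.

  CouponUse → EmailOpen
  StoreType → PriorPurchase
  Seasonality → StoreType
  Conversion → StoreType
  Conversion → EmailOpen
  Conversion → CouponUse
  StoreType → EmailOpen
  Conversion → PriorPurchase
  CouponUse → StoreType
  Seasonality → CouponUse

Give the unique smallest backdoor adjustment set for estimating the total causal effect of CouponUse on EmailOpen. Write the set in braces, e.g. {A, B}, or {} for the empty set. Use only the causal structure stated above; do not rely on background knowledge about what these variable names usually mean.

Variables eligible for adjustment (non-descendants of CouponUse, excluding CouponUse and EmailOpen): {Conversion, Seasonality}.
Backdoor paths from CouponUse to EmailOpen:
  P1: CouponUse <- Seasonality -> StoreType <- Conversion -> EmailOpen
  P2: CouponUse <- Seasonality -> StoreType -> PriorPurchase <- Conversion -> EmailOpen
  P3: CouponUse <- Seasonality -> StoreType -> EmailOpen
  P4: CouponUse <- Conversion -> StoreType -> EmailOpen
  P5: CouponUse <- Conversion -> PriorPurchase <- StoreType -> EmailOpen
  P6: CouponUse <- Conversion -> EmailOpen
The empty set is not sufficient: P3 (CouponUse <- Seasonality -> StoreType -> EmailOpen) has no collider blocking it and no conditioned non-collider, so it is open.
Try {Conversion, Seasonality}:
  P1: blocked at fork node Seasonality ∈ conditioning set.
  P2: blocked at fork node Seasonality ∈ conditioning set.
  P3: blocked at fork node Seasonality ∈ conditioning set.
  P4: blocked at fork node Conversion ∈ conditioning set.
  P5: blocked at fork node Conversion ∈ conditioning set.
  P6: blocked at fork node Conversion ∈ conditioning set.
{Conversion, Seasonality} contains no descendant of CouponUse and blocks every backdoor path.
Every element of {Conversion, Seasonality} is needed (dropping Conversion leaves P4 open; dropping Seasonality leaves P3 open), so no proper subset is valid.
Among all size-2 subsets of the eligible variables, only {Conversion, Seasonality} blocks every backdoor path, so it is the unique smallest valid adjustment set.

{Conversion, Seasonality}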